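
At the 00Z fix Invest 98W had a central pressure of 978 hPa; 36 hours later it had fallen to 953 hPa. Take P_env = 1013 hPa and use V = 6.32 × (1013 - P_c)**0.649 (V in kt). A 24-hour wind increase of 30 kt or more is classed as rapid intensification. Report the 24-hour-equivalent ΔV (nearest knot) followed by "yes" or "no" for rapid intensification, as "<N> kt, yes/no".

18 kt, no

V₁: ΔP = 35, V ≈ 6.32 × 35^0.649 ≈ 63.51 kt.
V₂: ΔP = 60, V ≈ 6.32 × 60^0.649 ≈ 90.10 kt.
ΔV over 36 h = 26.59 kt → 24 h equivalent = 26.59 × 24/36 ≈ 17.73 kt.
18 kt < 30 kt ⇒ not rapid intensification.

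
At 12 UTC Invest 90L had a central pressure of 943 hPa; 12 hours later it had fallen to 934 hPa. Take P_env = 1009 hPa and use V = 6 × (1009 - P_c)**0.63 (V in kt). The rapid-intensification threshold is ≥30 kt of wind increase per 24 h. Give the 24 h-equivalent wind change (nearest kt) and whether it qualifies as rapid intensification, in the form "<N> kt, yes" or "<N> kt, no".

V₁: ΔP = 66, V ≈ 6 × 66^0.63 ≈ 84.04 kt.
V₂: ΔP = 75, V ≈ 6 × 75^0.63 ≈ 91.08 kt.
ΔV over 12 h = 7.04 kt → 24 h equivalent = 7.04 × 24/12 ≈ 14.08 kt.
14 kt < 30 kt ⇒ not rapid intensification.

14 kt, no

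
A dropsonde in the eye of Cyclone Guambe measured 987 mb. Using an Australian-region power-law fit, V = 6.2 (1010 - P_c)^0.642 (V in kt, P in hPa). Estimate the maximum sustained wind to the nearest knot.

ΔP = 1010 − 987 = 23 mb.
23^0.642 ≈ 7.486.
V ≈ 6.2 × 7.486 ≈ 46.4 kt.

46 kt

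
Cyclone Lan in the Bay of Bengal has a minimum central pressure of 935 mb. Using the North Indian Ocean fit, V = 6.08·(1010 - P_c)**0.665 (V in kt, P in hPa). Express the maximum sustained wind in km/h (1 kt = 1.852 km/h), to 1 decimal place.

198.8 km/h

ΔP = 1010 − 935 = 75 mb.
V ≈ 6.08 × 75^0.665 = 6.08 × 17.657 ≈ 107.354 kt.
107.354 × 1.852 ≈ 198.82 km/h → 198.8 km/h.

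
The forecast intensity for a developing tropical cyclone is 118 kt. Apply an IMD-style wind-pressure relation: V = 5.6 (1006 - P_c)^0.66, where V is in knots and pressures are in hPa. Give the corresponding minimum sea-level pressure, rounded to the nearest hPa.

ΔP = (V / 5.6)^(1/0.66) = (118/5.6)^1.515.
118/5.6 = 21.071; 21.071^1.515 ≈ 101.30 hPa.
P_c = 1006 − 101.30 = 904.70 ≈ 905 hPa.

905 hPa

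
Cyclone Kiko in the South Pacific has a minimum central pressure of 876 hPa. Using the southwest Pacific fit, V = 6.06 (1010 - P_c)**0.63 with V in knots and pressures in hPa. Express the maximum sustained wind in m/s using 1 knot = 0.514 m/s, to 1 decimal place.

ΔP = 1010 − 876 = 134 hPa.
V ≈ 6.06 × 134^0.63 = 6.06 × 21.881 ≈ 132.602 kt.
132.602 × 0.514 ≈ 68.16 m/s → 68.2 m/s.

68.2 m/s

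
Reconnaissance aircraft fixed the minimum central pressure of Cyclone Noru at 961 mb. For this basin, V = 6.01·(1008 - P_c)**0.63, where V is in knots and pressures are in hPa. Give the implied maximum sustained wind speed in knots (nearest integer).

ΔP = 1008 − 961 = 47 mb.
47^0.63 ≈ 11.309.
V ≈ 6.01 × 11.309 ≈ 68.0 kt.

68 kt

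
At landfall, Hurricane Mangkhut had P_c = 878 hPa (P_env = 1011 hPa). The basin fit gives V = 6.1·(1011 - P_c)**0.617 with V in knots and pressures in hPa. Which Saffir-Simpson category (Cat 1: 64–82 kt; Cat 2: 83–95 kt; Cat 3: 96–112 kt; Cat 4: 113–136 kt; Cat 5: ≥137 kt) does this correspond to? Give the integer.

ΔP = 1011 − 878 = 133 hPa.
V ≈ 6.1 × 133^0.617 = 6.1 × 20.44 ≈ 125 kt.
125 kt falls in the Category 4 band.

4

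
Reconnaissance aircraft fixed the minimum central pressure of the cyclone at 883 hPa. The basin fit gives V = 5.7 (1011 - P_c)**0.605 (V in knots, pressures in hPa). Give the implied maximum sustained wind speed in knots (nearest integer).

107 kt

ΔP = 1011 − 883 = 128 hPa.
128^0.605 ≈ 18.831.
V ≈ 5.7 × 18.831 ≈ 107.3 kt.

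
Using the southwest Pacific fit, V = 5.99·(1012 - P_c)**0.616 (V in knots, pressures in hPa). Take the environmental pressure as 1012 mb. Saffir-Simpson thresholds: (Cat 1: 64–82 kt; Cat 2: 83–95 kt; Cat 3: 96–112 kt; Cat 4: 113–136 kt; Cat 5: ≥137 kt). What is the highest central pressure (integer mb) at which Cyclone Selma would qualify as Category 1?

Category 1 begins at V = 64 kt.
Required ΔP = (64/5.99)^(1/0.616) = 10.684^1.623 ≈ 46.78 mb.
P_c ≤ 1012 − 46.78 = 965.22, so the highest integer P_c is 965 mb.

965 mb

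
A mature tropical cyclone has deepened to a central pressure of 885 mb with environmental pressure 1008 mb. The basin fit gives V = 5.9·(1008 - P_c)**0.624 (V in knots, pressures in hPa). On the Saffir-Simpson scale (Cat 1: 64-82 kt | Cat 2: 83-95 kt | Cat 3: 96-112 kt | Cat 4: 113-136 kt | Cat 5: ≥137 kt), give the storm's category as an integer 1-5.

ΔP = 1008 − 885 = 123 mb.
V ≈ 5.9 × 123^0.624 = 5.9 × 20.14 ≈ 119 kt.
119 kt falls in the Category 4 band.

4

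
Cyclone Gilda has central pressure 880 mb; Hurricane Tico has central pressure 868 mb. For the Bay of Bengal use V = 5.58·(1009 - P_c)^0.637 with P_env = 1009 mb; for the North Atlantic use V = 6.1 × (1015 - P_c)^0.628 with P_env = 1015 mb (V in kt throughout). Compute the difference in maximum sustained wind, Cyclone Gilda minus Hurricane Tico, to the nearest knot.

-17 kt

Cyclone Gilda: ΔP = 129; V ≈ 5.58 × 129^0.637 ≈ 123.33 kt.
Hurricane Tico: ΔP = 147; V ≈ 6.1 × 147^0.628 ≈ 140.09 kt.
Difference ≈ 123.33 − 140.09 = -16.76 → -17 kt.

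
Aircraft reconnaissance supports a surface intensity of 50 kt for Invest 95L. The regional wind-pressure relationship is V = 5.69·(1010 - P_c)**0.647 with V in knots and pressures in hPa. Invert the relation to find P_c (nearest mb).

ΔP = (V / 5.69)^(1/0.647) = (50/5.69)^1.546.
50/5.69 = 8.787; 8.787^1.546 ≈ 28.76 mb.
P_c = 1010 − 28.76 = 981.24 ≈ 981 mb.

981 mb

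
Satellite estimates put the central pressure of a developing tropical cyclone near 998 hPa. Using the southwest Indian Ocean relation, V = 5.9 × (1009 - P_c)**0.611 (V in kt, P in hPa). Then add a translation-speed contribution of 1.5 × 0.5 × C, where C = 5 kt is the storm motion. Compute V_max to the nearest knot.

ΔP = 1009 − 998 = 11 hPa.
11^0.611 ≈ 4.328.
V ≈ 5.9 × 4.328 ≈ 25.5 kt.
Translation term: 1.5 × 0.5 × 5 = 3.75 kt.
Corrected V ≈ 29.25 kt → 29 kt.

29 kt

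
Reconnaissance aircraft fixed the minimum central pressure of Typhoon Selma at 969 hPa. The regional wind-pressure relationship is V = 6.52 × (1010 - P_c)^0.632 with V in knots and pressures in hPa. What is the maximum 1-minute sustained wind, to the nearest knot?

68 kt

ΔP = 1010 − 969 = 41 hPa.
41^0.632 ≈ 10.454.
V ≈ 6.52 × 10.454 ≈ 68.2 kt.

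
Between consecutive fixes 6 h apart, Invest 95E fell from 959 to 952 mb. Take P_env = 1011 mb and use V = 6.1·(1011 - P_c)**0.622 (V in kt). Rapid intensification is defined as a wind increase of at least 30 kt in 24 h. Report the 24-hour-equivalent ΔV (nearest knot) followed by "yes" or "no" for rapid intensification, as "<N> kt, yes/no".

23 kt, no

V₁: ΔP = 52, V ≈ 6.1 × 52^0.622 ≈ 71.23 kt.
V₂: ΔP = 59, V ≈ 6.1 × 59^0.622 ≈ 77.05 kt.
ΔV over 6 h = 5.82 kt → 24 h equivalent = 5.82 × 24/6 ≈ 23.28 kt.
23 kt < 30 kt ⇒ not rapid intensification.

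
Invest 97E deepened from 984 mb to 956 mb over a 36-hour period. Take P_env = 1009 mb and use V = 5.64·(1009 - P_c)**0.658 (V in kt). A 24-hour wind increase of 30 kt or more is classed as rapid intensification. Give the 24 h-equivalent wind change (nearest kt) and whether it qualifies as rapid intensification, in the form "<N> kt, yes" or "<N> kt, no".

20 kt, no

V₁: ΔP = 25, V ≈ 5.64 × 25^0.658 ≈ 46.89 kt.
V₂: ΔP = 53, V ≈ 5.64 × 53^0.658 ≈ 76.89 kt.
ΔV over 36 h = 30.00 kt → 24 h equivalent = 30.00 × 24/36 ≈ 20.00 kt.
20 kt < 30 kt ⇒ not rapid intensification.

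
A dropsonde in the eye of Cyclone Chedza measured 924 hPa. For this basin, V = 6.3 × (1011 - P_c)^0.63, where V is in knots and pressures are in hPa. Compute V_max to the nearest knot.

105 kt

ΔP = 1011 − 924 = 87 hPa.
87^0.63 ≈ 16.669.
V ≈ 6.3 × 16.669 ≈ 105.0 kt.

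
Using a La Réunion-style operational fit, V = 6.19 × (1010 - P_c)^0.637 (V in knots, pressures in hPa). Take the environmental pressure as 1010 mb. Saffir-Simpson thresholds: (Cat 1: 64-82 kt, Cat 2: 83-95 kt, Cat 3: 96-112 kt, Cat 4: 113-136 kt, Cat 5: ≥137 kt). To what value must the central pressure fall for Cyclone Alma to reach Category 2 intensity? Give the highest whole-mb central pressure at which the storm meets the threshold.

951 mb

Category 2 begins at V = 83 kt.
Required ΔP = (83/6.19)^(1/0.637) = 13.409^1.570 ≈ 58.86 mb.
P_c ≤ 1010 − 58.86 = 951.14, so the highest integer P_c is 951 mb.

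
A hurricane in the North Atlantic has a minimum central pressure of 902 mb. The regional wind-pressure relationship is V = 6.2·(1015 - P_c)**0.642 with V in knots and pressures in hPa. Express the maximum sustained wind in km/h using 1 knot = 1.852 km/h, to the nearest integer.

239 km/h

ΔP = 1015 − 902 = 113 mb.
V ≈ 6.2 × 113^0.642 = 6.2 × 20.801 ≈ 128.964 kt.
128.964 × 1.852 ≈ 238.84 km/h → 239 km/h.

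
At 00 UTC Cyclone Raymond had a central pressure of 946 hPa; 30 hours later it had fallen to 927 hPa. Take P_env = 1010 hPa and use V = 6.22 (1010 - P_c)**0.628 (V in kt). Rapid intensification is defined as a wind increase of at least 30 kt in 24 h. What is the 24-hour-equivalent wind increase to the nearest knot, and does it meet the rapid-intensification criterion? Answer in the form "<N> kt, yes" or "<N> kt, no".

12 kt, no

V₁: ΔP = 64, V ≈ 6.22 × 64^0.628 ≈ 84.74 kt.
V₂: ΔP = 83, V ≈ 6.22 × 83^0.628 ≈ 99.76 kt.
ΔV over 30 h = 15.02 kt → 24 h equivalent = 15.02 × 24/30 ≈ 12.02 kt.
12 kt < 30 kt ⇒ not rapid intensification.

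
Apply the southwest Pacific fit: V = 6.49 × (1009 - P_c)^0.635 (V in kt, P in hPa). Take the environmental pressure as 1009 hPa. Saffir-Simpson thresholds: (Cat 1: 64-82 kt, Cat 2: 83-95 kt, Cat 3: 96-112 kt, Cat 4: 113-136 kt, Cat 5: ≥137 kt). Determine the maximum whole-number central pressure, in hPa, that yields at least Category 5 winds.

Category 5 begins at V = 137 kt.
Required ΔP = (137/6.49)^(1/0.635) = 21.109^1.575 ≈ 121.84 hPa.
P_c ≤ 1009 − 121.84 = 887.16, so the highest integer P_c is 887 hPa.

887 hPa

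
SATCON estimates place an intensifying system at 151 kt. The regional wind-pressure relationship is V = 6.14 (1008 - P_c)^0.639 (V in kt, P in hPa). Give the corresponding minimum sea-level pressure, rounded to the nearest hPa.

ΔP = (V / 6.14)^(1/0.639) = (151/6.14)^1.565.
151/6.14 = 24.593; 24.593^1.565 ≈ 150.15 hPa.
P_c = 1008 − 150.15 = 857.85 ≈ 858 hPa.

858 hPa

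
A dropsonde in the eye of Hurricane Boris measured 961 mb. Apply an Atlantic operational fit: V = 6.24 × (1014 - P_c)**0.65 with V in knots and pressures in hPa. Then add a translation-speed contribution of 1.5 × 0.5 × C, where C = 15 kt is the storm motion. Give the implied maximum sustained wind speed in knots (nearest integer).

94 kt

ΔP = 1014 − 961 = 53 mb.
53^0.65 ≈ 13.206.
V ≈ 6.24 × 13.206 ≈ 82.4 kt.
Translation term: 1.5 × 0.5 × 15 = 11.25 kt.
Corrected V ≈ 93.65 kt → 94 kt.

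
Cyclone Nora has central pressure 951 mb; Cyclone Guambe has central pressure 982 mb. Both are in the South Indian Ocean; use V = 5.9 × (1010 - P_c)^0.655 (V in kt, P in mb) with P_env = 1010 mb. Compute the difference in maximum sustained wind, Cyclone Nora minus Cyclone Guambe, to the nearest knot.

Cyclone Nora: ΔP = 59; V ≈ 5.9 × 59^0.655 ≈ 85.26 kt.
Cyclone Guambe: ΔP = 28; V ≈ 5.9 × 28^0.655 ≈ 52.33 kt.
Difference ≈ 85.26 − 52.33 = 32.93 → 33 kt.

33 kt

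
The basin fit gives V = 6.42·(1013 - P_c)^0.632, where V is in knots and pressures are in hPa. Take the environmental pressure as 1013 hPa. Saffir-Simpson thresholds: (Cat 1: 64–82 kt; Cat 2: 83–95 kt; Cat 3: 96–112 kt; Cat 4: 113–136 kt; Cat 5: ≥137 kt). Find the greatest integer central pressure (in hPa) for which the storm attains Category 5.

Category 5 begins at V = 137 kt.
Required ΔP = (137/6.42)^(1/0.632) = 21.340^1.582 ≈ 126.81 hPa.
P_c ≤ 1013 − 126.81 = 886.19, so the highest integer P_c is 886 hPa.

886 hPa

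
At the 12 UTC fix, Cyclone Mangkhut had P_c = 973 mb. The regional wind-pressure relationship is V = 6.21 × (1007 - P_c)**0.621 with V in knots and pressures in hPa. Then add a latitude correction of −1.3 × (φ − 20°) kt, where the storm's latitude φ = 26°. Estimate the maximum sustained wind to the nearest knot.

ΔP = 1007 − 973 = 34 mb.
34^0.621 ≈ 8.934.
V ≈ 6.21 × 8.934 ≈ 55.5 kt.
Latitude correction: −1.3 × (26 − 20) = -7.8 kt.
Corrected V ≈ 47.7 kt → 48 kt.

48 kt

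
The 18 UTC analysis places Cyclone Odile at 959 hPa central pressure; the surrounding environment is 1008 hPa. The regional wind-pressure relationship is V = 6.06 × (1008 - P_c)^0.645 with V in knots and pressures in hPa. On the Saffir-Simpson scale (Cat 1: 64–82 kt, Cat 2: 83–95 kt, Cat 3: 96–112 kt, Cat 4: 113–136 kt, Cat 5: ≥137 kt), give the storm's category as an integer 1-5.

ΔP = 1008 − 959 = 49 hPa.
V ≈ 6.06 × 49^0.645 = 6.06 × 12.31 ≈ 75 kt.
75 kt falls in the Category 1 band.

1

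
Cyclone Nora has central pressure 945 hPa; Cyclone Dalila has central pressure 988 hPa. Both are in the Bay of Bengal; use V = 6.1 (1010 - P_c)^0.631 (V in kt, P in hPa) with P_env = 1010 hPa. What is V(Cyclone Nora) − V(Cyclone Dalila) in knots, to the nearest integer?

42 kt

Cyclone Nora: ΔP = 65; V ≈ 6.1 × 65^0.631 ≈ 84.97 kt.
Cyclone Dalila: ΔP = 22; V ≈ 6.1 × 22^0.631 ≈ 42.89 kt.
Difference ≈ 84.97 − 42.89 = 42.08 → 42 kt.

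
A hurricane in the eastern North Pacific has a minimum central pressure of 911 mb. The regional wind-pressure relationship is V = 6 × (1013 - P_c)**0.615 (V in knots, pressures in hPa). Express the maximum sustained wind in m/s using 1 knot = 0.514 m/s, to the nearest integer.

53 m/s

ΔP = 1013 − 911 = 102 mb.
V ≈ 6 × 102^0.615 = 6 × 17.191 ≈ 103.143 kt.
103.143 × 0.514 ≈ 53.02 m/s → 53 m/s.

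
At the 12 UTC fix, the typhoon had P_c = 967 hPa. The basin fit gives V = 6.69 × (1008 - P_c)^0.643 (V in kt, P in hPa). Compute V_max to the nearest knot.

ΔP = 1008 − 967 = 41 hPa.
41^0.643 ≈ 10.890.
V ≈ 6.69 × 10.890 ≈ 72.9 kt.

73 kt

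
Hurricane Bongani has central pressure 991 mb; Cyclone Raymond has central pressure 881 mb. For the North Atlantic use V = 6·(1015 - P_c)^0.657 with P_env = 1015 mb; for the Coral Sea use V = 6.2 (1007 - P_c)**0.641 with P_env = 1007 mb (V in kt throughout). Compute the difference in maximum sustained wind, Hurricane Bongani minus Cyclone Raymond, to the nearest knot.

-89 kt

Hurricane Bongani: ΔP = 24; V ≈ 6 × 24^0.657 ≈ 48.41 kt.
Cyclone Raymond: ΔP = 126; V ≈ 6.2 × 126^0.641 ≈ 137.64 kt.
Difference ≈ 48.41 − 137.64 = -89.23 → -89 kt.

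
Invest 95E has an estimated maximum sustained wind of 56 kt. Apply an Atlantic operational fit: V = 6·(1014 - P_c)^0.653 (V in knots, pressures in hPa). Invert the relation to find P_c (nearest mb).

ΔP = (V / 6)^(1/0.653) = (56/6)^1.531.
56/6 = 9.333; 9.333^1.531 ≈ 30.58 mb.
P_c = 1014 − 30.58 = 983.42 ≈ 983 mb.

983 mb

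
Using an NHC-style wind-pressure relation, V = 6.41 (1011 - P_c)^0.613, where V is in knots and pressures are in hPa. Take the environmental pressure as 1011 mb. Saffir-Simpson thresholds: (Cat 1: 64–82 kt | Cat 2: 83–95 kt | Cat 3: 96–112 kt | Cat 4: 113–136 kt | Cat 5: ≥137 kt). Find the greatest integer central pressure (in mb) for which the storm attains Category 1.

968 mb

Category 1 begins at V = 64 kt.
Required ΔP = (64/6.41)^(1/0.613) = 9.984^1.631 ≈ 42.68 mb.
P_c ≤ 1011 − 42.68 = 968.32, so the highest integer P_c is 968 mb.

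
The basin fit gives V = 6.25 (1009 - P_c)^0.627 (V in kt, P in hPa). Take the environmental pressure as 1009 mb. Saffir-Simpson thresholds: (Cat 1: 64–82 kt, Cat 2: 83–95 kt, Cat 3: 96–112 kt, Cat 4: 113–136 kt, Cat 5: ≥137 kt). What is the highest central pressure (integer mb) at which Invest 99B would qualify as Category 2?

947 mb

Category 2 begins at V = 83 kt.
Required ΔP = (83/6.25)^(1/0.627) = 13.280^1.595 ≈ 61.86 mb.
P_c ≤ 1009 − 61.86 = 947.14, so the highest integer P_c is 947 mb.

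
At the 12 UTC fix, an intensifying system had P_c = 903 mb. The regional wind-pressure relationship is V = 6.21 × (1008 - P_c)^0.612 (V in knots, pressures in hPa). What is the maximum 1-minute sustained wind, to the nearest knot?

ΔP = 1008 − 903 = 105 mb.
105^0.612 ≈ 17.257.
V ≈ 6.21 × 17.257 ≈ 107.2 kt.

107 kt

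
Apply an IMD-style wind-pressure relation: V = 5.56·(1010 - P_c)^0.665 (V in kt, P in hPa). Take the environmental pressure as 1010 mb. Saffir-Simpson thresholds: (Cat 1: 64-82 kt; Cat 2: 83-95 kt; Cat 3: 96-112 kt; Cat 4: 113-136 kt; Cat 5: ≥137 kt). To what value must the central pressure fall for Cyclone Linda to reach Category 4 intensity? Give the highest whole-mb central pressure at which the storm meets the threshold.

917 mb

Category 4 begins at V = 113 kt.
Required ΔP = (113/5.56)^(1/0.665) = 20.324^1.504 ≈ 92.67 mb.
P_c ≤ 1010 − 92.67 = 917.33, so the highest integer P_c is 917 mb.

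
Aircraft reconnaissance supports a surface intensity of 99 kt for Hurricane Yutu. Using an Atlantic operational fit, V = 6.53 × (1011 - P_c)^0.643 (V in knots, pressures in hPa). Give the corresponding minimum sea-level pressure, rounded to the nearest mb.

ΔP = (V / 6.53)^(1/0.643) = (99/6.53)^1.555.
99/6.53 = 15.161; 15.161^1.555 ≈ 68.59 mb.
P_c = 1011 − 68.59 = 942.41 ≈ 942 mb.

942 mb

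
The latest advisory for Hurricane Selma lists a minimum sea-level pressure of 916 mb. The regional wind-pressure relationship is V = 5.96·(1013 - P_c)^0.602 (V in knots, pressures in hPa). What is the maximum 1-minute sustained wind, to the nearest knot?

ΔP = 1013 − 916 = 97 mb.
97^0.602 ≈ 15.705.
V ≈ 5.96 × 15.705 ≈ 93.6 kt.

94 kt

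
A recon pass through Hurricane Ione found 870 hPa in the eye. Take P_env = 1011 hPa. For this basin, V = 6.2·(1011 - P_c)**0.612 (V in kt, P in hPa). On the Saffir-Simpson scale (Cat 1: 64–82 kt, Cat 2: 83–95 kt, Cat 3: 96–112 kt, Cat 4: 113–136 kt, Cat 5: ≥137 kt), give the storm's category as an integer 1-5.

ΔP = 1011 − 870 = 141 hPa.
V ≈ 6.2 × 141^0.612 = 6.2 × 20.67 ≈ 128 kt.
128 kt falls in the Category 4 band.

4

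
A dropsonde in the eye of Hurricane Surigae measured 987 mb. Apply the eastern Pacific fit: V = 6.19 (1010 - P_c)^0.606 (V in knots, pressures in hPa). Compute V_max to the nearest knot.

41 kt

ΔP = 1010 − 987 = 23 mb.
23^0.606 ≈ 6.687.
V ≈ 6.19 × 6.687 ≈ 41.4 kt.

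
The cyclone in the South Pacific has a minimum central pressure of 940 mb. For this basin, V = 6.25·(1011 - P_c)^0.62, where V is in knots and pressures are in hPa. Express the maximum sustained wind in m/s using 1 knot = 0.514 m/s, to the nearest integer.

ΔP = 1011 − 940 = 71 mb.
V ≈ 6.25 × 71^0.62 = 6.25 × 14.053 ≈ 87.834 kt.
87.834 × 0.514 ≈ 45.15 m/s → 45 m/s.

45 m/s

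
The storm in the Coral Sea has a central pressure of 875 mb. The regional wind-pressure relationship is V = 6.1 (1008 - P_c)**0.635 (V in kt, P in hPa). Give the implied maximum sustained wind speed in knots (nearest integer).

ΔP = 1008 − 875 = 133 mb.
133^0.635 ≈ 22.318.
V ≈ 6.1 × 22.318 ≈ 136.1 kt.

136 kt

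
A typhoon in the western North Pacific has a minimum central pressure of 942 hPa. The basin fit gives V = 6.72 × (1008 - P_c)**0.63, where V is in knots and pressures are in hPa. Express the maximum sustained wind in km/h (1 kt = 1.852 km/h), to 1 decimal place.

174.3 km/h

ΔP = 1008 − 942 = 66 hPa.
V ≈ 6.72 × 66^0.63 = 6.72 × 14.006 ≈ 94.120 kt.
94.120 × 1.852 ≈ 174.31 km/h → 174.3 km/h.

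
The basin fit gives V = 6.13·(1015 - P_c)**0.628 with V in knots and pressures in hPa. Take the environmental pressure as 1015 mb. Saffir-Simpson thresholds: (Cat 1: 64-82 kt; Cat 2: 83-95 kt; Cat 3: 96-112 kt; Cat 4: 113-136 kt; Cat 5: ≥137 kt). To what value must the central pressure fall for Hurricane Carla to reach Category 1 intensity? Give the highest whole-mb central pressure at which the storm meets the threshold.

Category 1 begins at V = 64 kt.
Required ΔP = (64/6.13)^(1/0.628) = 10.440^1.592 ≈ 41.90 mb.
P_c ≤ 1015 − 41.90 = 973.10, so the highest integer P_c is 973 mb.

973 mb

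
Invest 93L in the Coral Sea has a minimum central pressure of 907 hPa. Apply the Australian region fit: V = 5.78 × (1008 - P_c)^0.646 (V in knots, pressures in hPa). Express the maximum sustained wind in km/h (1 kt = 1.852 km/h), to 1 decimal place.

211.0 km/h

ΔP = 1008 − 907 = 101 hPa.
V ≈ 5.78 × 101^0.646 = 5.78 × 19.715 ≈ 113.951 kt.
113.951 × 1.852 ≈ 211.04 km/h → 211.0 km/h.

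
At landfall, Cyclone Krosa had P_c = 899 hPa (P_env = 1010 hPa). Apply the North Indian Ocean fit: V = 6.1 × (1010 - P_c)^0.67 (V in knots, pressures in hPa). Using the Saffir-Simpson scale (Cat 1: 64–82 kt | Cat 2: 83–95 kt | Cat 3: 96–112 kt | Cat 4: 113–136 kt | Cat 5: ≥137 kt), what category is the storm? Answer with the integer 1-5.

5

ΔP = 1010 − 899 = 111 hPa.
V ≈ 6.1 × 111^0.67 = 6.1 × 23.46 ≈ 143 kt.
143 kt falls in the Category 5 band.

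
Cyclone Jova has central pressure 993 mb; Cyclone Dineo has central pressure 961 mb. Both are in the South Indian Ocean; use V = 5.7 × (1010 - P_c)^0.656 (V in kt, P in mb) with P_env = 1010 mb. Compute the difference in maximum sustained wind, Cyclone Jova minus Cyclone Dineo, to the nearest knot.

Cyclone Jova: ΔP = 17; V ≈ 5.7 × 17^0.656 ≈ 36.56 kt.
Cyclone Dineo: ΔP = 49; V ≈ 5.7 × 49^0.656 ≈ 73.22 kt.
Difference ≈ 36.56 − 73.22 = -36.66 → -37 kt.

-37 kt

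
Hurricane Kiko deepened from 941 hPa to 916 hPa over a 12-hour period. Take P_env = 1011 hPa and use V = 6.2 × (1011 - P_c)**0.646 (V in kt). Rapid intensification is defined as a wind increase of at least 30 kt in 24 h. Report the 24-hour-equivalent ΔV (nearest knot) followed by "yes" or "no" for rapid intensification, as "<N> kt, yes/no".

42 kt, yes

V₁: ΔP = 70, V ≈ 6.2 × 70^0.646 ≈ 96.46 kt.
V₂: ΔP = 95, V ≈ 6.2 × 95^0.646 ≈ 117.49 kt.
ΔV over 12 h = 21.03 kt → 24 h equivalent = 21.03 × 24/12 ≈ 42.06 kt.
42 kt ≥ 30 kt ⇒ rapid intensification.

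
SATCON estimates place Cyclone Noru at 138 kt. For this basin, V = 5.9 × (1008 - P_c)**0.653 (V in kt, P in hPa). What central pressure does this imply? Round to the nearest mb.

ΔP = (V / 5.9)^(1/0.653) = (138/5.9)^1.531.
138/5.9 = 23.390; 23.390^1.531 ≈ 124.89 mb.
P_c = 1008 − 124.89 = 883.11 ≈ 883 mb.

883 mb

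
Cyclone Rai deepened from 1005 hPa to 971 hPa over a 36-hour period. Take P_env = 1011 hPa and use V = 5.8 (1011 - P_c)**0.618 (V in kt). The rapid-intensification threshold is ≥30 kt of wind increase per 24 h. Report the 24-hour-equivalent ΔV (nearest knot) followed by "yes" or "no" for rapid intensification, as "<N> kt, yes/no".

V₁: ΔP = 6, V ≈ 5.8 × 6^0.618 ≈ 17.55 kt.
V₂: ΔP = 40, V ≈ 5.8 × 40^0.618 ≈ 56.69 kt.
ΔV over 36 h = 39.14 kt → 24 h equivalent = 39.14 × 24/36 ≈ 26.09 kt.
26 kt < 30 kt ⇒ not rapid intensification.

26 kt, no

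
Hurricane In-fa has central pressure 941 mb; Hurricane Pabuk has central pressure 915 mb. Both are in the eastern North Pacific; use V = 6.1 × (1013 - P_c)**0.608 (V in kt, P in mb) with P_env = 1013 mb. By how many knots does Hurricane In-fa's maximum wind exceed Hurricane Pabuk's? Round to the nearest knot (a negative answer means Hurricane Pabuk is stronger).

Hurricane In-fa: ΔP = 72; V ≈ 6.1 × 72^0.608 ≈ 82.15 kt.
Hurricane Pabuk: ΔP = 98; V ≈ 6.1 × 98^0.608 ≈ 99.08 kt.
Difference ≈ 82.15 − 99.08 = -16.93 → -17 kt.

-17 kt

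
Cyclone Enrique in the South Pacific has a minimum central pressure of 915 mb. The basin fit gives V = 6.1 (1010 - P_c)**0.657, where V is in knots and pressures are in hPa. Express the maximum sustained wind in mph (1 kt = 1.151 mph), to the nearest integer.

140 mph

ΔP = 1010 − 915 = 95 mb.
V ≈ 6.1 × 95^0.657 = 6.1 × 19.923 ≈ 121.533 kt.
121.533 × 1.151 ≈ 139.88 mph → 140 mph.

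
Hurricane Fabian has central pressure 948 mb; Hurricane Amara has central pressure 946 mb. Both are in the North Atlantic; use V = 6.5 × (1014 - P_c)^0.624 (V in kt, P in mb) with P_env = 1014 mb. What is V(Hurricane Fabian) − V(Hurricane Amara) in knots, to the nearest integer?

-2 kt

Hurricane Fabian: ΔP = 66; V ≈ 6.5 × 66^0.624 ≈ 88.78 kt.
Hurricane Amara: ΔP = 68; V ≈ 6.5 × 68^0.624 ≈ 90.45 kt.
Difference ≈ 88.78 − 90.45 = -1.67 → -2 kt.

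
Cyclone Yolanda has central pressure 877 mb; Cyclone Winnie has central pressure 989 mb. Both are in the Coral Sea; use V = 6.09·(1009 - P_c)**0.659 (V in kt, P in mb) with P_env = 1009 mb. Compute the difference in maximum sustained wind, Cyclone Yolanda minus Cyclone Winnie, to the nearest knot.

Cyclone Yolanda: ΔP = 132; V ≈ 6.09 × 132^0.659 ≈ 152.08 kt.
Cyclone Winnie: ΔP = 20; V ≈ 6.09 × 20^0.659 ≈ 43.85 kt.
Difference ≈ 152.08 − 43.85 = 108.23 → 108 kt.

108 kt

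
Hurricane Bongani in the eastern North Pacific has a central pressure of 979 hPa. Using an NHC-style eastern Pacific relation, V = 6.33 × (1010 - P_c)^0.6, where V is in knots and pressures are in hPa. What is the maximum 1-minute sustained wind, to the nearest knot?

ΔP = 1010 − 979 = 31 hPa.
31^0.6 ≈ 7.849.
V ≈ 6.33 × 7.849 ≈ 49.7 kt.

50 kt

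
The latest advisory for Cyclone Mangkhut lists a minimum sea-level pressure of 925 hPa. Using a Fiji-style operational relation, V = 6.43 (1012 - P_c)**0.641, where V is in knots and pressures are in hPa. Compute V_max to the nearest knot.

ΔP = 1012 − 925 = 87 hPa.
87^0.641 ≈ 17.508.
V ≈ 6.43 × 17.508 ≈ 112.6 kt.

113 kt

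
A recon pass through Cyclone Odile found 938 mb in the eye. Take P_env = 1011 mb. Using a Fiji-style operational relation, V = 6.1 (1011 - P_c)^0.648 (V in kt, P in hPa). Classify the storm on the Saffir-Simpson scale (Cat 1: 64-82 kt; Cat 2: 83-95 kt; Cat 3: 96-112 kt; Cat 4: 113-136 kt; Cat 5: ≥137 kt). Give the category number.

3

ΔP = 1011 − 938 = 73 mb.
V ≈ 6.1 × 73^0.648 = 6.1 × 16.12 ≈ 98 kt.
98 kt falls in the Category 3 band.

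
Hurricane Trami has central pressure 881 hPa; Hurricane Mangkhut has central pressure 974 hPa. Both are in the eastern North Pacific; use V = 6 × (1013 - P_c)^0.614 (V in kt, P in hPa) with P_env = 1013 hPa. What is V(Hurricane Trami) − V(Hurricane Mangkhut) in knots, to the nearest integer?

63 kt

Hurricane Trami: ΔP = 132; V ≈ 6 × 132^0.614 ≈ 120.28 kt.
Hurricane Mangkhut: ΔP = 39; V ≈ 6 × 39^0.614 ≈ 56.89 kt.
Difference ≈ 120.28 − 56.89 = 63.39 → 63 kt.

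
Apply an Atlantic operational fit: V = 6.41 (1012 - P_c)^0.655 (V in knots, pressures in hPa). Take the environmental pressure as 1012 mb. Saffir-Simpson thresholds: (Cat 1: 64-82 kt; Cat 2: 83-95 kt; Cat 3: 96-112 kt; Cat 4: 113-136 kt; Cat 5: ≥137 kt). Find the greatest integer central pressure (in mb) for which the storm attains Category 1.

978 mb

Category 1 begins at V = 64 kt.
Required ΔP = (64/6.41)^(1/0.655) = 9.984^1.527 ≈ 33.55 mb.
P_c ≤ 1012 − 33.55 = 978.45, so the highest integer P_c is 978 mb.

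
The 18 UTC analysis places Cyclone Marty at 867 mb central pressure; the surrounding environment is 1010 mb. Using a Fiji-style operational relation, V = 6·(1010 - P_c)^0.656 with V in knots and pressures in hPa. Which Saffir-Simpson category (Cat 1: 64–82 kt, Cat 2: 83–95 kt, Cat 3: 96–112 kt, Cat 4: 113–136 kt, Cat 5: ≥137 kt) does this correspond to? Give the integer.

5

ΔP = 1010 − 867 = 143 mb.
V ≈ 6 × 143^0.656 = 6 × 25.94 ≈ 156 kt.
156 kt falls in the Category 5 band.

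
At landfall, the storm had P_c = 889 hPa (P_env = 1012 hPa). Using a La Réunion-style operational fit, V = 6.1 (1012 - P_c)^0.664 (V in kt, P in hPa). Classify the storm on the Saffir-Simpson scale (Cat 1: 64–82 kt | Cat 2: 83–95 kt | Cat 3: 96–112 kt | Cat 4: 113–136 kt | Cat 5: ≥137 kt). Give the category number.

5

ΔP = 1012 − 889 = 123 hPa.
V ≈ 6.1 × 123^0.664 = 6.1 × 24.42 ≈ 149 kt.
149 kt falls in the Category 5 band.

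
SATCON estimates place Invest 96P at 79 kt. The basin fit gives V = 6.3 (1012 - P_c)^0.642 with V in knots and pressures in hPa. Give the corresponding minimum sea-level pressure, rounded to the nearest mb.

961 mb

ΔP = (V / 6.3)^(1/0.642) = (79/6.3)^1.558.
79/6.3 = 12.540; 12.540^1.558 ≈ 51.37 mb.
P_c = 1012 − 51.37 = 960.63 ≈ 961 mb.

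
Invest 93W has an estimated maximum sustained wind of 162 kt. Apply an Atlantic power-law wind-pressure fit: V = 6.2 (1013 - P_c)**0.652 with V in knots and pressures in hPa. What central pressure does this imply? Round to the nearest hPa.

864 hPa

ΔP = (V / 6.2)^(1/0.652) = (162/6.2)^1.534.
162/6.2 = 26.129; 26.129^1.534 ≈ 149.11 hPa.
P_c = 1013 − 149.11 = 863.89 ≈ 864 hPa.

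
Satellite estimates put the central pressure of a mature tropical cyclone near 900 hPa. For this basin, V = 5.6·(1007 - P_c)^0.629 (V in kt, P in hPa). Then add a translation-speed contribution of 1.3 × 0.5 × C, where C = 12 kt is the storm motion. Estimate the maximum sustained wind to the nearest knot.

114 kt

ΔP = 1007 − 900 = 107 hPa.
107^0.629 ≈ 18.901.
V ≈ 5.6 × 18.901 ≈ 105.8 kt.
Translation term: 1.3 × 0.5 × 12 = 7.8 kt.
Corrected V ≈ 113.6 kt → 114 kt.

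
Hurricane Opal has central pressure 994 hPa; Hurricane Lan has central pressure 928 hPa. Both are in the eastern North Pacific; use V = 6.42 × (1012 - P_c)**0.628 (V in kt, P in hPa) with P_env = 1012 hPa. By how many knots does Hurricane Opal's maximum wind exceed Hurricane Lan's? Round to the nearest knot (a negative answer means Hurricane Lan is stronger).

Hurricane Opal: ΔP = 18; V ≈ 6.42 × 18^0.628 ≈ 39.43 kt.
Hurricane Lan: ΔP = 84; V ≈ 6.42 × 84^0.628 ≈ 103.75 kt.
Difference ≈ 39.43 − 103.75 = -64.32 → -64 kt.

-64 kt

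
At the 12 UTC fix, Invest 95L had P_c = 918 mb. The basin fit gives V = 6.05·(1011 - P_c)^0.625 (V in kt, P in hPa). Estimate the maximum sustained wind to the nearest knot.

ΔP = 1011 − 918 = 93 mb.
93^0.625 ≈ 16.994.
V ≈ 6.05 × 16.994 ≈ 102.8 kt.

103 kt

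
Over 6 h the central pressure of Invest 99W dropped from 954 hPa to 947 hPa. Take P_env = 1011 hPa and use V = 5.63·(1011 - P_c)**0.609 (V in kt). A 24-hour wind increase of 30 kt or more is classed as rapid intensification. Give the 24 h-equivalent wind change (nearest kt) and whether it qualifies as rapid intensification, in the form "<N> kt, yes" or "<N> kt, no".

19 kt, no

V₁: ΔP = 57, V ≈ 5.63 × 57^0.609 ≈ 66.04 kt.
V₂: ΔP = 64, V ≈ 5.63 × 64^0.609 ≈ 70.87 kt.
ΔV over 6 h = 4.83 kt → 24 h equivalent = 4.83 × 24/6 ≈ 19.32 kt.
19 kt < 30 kt ⇒ not rapid intensification.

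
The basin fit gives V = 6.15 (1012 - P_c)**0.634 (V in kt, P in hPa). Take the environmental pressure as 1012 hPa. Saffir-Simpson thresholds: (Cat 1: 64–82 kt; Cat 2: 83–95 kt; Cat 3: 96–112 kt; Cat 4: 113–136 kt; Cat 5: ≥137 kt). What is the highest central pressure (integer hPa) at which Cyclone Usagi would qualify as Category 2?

951 hPa

Category 2 begins at V = 83 kt.
Required ΔP = (83/6.15)^(1/0.634) = 13.496^1.577 ≈ 60.63 hPa.
P_c ≤ 1012 − 60.63 = 951.37, so the highest integer P_c is 951 hPa.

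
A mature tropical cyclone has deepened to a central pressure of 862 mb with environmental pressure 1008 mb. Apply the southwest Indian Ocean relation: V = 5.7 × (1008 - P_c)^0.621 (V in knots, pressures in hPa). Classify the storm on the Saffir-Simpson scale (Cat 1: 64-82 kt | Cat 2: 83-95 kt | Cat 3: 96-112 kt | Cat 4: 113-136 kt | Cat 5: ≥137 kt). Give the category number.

ΔP = 1008 − 862 = 146 mb.
V ≈ 5.7 × 146^0.621 = 5.7 × 22.08 ≈ 126 kt.
126 kt falls in the Category 4 band.

4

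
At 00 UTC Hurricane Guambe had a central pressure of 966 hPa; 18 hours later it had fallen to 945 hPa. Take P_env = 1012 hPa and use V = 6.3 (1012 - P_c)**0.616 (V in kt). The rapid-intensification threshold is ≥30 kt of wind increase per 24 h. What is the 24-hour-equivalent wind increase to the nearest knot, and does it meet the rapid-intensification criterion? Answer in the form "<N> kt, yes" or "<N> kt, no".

V₁: ΔP = 46, V ≈ 6.3 × 46^0.616 ≈ 66.62 kt.
V₂: ΔP = 67, V ≈ 6.3 × 67^0.616 ≈ 83.99 kt.
ΔV over 18 h = 17.37 kt → 24 h equivalent = 17.37 × 24/18 ≈ 23.16 kt.
23 kt < 30 kt ⇒ not rapid intensification.

23 kt, no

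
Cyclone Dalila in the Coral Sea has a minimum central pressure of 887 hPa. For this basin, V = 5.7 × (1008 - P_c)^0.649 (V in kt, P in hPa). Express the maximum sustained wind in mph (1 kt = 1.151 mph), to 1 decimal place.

147.5 mph

ΔP = 1008 − 887 = 121 hPa.
V ≈ 5.7 × 121^0.649 = 5.7 × 22.476 ≈ 128.116 kt.
128.116 × 1.151 ≈ 147.46 mph → 147.5 mph.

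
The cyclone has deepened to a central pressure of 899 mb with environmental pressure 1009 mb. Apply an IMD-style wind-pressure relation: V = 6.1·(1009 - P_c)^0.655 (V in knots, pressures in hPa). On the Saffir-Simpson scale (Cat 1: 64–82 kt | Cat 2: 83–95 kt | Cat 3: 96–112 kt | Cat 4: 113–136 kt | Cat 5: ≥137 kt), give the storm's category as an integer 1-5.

4

ΔP = 1009 − 899 = 110 mb.
V ≈ 6.1 × 110^0.655 = 6.1 × 21.73 ≈ 133 kt.
133 kt falls in the Category 4 band.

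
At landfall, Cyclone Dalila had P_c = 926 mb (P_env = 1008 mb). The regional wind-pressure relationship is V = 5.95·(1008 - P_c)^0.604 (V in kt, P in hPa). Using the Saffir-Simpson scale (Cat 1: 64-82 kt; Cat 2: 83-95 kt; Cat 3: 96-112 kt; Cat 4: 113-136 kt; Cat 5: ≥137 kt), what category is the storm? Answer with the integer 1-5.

2

ΔP = 1008 − 926 = 82 mb.
V ≈ 5.95 × 82^0.604 = 5.95 × 14.32 ≈ 85 kt.
85 kt falls in the Category 2 band.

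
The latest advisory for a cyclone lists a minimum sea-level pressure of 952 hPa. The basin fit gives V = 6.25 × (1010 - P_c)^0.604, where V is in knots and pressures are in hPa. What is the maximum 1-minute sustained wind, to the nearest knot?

ΔP = 1010 − 952 = 58 hPa.
58^0.604 ≈ 11.617.
V ≈ 6.25 × 11.617 ≈ 72.6 kt.

73 kt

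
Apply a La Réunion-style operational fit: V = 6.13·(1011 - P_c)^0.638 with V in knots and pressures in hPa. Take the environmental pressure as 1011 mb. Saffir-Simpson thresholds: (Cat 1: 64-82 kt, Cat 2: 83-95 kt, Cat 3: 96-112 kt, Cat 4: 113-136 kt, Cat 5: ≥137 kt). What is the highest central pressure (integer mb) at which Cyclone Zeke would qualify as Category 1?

971 mb

Category 1 begins at V = 64 kt.
Required ΔP = (64/6.13)^(1/0.638) = 10.440^1.567 ≈ 39.51 mb.
P_c ≤ 1011 − 39.51 = 971.49, so the highest integer P_c is 971 mb.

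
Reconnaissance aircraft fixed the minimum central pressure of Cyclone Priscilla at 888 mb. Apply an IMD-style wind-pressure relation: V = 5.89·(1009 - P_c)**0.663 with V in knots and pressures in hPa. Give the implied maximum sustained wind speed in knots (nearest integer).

ΔP = 1009 − 888 = 121 mb.
121^0.663 ≈ 24.037.
V ≈ 5.89 × 24.037 ≈ 141.6 kt.

142 kt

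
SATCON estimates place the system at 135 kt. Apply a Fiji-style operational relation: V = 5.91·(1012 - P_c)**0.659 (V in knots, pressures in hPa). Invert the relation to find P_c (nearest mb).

ΔP = (V / 5.91)^(1/0.659) = (135/5.91)^1.517.
135/5.91 = 22.843; 22.843^1.517 ≈ 115.30 mb.
P_c = 1012 − 115.30 = 896.70 ≈ 897 mb.

897 mb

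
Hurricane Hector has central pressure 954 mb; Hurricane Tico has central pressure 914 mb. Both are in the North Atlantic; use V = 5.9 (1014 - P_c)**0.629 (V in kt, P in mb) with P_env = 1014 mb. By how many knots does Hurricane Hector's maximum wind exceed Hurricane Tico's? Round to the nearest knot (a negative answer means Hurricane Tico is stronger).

Hurricane Hector: ΔP = 60; V ≈ 5.9 × 60^0.629 ≈ 77.50 kt.
Hurricane Tico: ΔP = 100; V ≈ 5.9 × 100^0.629 ≈ 106.87 kt.
Difference ≈ 77.50 − 106.87 = -29.37 → -29 kt.

-29 kt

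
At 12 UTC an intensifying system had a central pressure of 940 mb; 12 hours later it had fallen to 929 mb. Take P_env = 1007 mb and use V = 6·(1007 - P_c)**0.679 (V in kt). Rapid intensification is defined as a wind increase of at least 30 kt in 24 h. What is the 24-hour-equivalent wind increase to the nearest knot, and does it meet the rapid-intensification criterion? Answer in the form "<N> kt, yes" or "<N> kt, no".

23 kt, no

V₁: ΔP = 67, V ≈ 6 × 67^0.679 ≈ 104.25 kt.
V₂: ΔP = 78, V ≈ 6 × 78^0.679 ≈ 115.58 kt.
ΔV over 12 h = 11.33 kt → 24 h equivalent = 11.33 × 24/12 ≈ 22.66 kt.
23 kt < 30 kt ⇒ not rapid intensification.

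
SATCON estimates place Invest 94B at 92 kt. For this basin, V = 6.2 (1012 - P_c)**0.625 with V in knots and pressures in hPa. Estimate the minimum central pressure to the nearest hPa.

ΔP = (V / 6.2)^(1/0.625) = (92/6.2)^1.600.
92/6.2 = 14.839; 14.839^1.600 ≈ 74.86 hPa.
P_c = 1012 − 74.86 = 937.14 ≈ 937 hPa.

937 hPa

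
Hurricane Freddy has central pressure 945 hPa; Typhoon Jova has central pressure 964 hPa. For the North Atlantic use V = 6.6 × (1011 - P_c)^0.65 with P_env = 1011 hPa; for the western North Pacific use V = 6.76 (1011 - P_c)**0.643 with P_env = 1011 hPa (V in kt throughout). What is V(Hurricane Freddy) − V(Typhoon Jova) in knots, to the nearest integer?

20 kt

Hurricane Freddy: ΔP = 66; V ≈ 6.6 × 66^0.65 ≈ 100.52 kt.
Typhoon Jova: ΔP = 47; V ≈ 6.76 × 47^0.643 ≈ 80.37 kt.
Difference ≈ 100.52 − 80.37 = 20.15 → 20 kt.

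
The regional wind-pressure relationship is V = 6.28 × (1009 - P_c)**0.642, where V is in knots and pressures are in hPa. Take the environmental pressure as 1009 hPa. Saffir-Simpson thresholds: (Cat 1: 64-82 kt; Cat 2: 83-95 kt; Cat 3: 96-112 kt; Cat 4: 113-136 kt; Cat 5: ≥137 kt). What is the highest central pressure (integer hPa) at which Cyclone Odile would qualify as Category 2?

Category 2 begins at V = 83 kt.
Required ΔP = (83/6.28)^(1/0.642) = 13.217^1.558 ≈ 55.76 hPa.
P_c ≤ 1009 − 55.76 = 953.24, so the highest integer P_c is 953 hPa.

953 hPa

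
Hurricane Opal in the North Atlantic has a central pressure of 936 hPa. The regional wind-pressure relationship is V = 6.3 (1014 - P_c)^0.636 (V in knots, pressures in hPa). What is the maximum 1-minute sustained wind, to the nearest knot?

ΔP = 1014 − 936 = 78 hPa.
78^0.636 ≈ 15.972.
V ≈ 6.3 × 15.972 ≈ 100.6 kt.

101 kt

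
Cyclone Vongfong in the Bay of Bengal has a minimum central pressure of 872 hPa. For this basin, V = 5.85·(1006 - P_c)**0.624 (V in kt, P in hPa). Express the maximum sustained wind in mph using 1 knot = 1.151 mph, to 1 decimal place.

ΔP = 1006 − 872 = 134 hPa.
V ≈ 5.85 × 134^0.624 = 5.85 × 21.248 ≈ 124.299 kt.
124.299 × 1.151 ≈ 143.07 mph → 143.1 mph.

143.1 mph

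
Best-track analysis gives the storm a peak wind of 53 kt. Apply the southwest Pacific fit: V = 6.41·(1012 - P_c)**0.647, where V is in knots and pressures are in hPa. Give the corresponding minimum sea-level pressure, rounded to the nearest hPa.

986 hPa

ΔP = (V / 6.41)^(1/0.647) = (53/6.41)^1.546.
53/6.41 = 8.268; 8.268^1.546 ≈ 26.18 hPa.
P_c = 1012 − 26.18 = 985.82 ≈ 986 hPa.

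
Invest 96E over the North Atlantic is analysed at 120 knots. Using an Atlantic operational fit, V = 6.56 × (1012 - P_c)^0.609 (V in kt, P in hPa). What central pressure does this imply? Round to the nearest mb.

ΔP = (V / 6.56)^(1/0.609) = (120/6.56)^1.642.
120/6.56 = 18.293; 18.293^1.642 ≈ 118.22 mb.
P_c = 1012 − 118.22 = 893.78 ≈ 894 mb.

894 mb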